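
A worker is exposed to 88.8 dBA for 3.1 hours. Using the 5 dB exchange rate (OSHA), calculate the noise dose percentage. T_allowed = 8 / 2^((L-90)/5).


Given values:
  L = 88.8 dBA, T = 3.1 hours
Formula: T_allowed = 8 / 2^((L - 90) / 5)
Compute exponent: (88.8 - 90) / 5 = -0.24
Compute 2^(-0.24) = 0.846745
T_allowed = 8 / 0.846745 = 9.447945 hours
Dose = (T / T_allowed) * 100
Dose = (3.1 / 9.447945) * 100 = 32.81

32.81 %


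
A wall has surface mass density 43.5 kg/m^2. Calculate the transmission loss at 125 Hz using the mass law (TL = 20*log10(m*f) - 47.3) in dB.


Given values:
  m = 43.5 kg/m^2, f = 125 Hz
Formula: TL = 20 * log10(m * f) - 47.3
Compute m * f = 43.5 * 125 = 5437.5
Compute log10(5437.5) = 3.735399
Compute 20 * 3.735399 = 74.708
TL = 74.708 - 47.3 = 27.41

27.41 dB


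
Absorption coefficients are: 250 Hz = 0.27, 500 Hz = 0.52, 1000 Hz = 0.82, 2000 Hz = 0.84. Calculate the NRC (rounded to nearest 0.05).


Given values:
  a_250 = 0.27, a_500 = 0.52
  a_1000 = 0.82, a_2000 = 0.84
Formula: NRC = (a250 + a500 + a1000 + a2000) / 4
Sum = 0.27 + 0.52 + 0.82 + 0.84 = 2.45
NRC = 2.45 / 4 = 0.6125
Rounded to nearest 0.05: 0.6

0.6


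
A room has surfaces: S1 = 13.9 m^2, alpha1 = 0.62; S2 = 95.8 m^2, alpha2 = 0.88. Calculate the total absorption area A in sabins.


Given surfaces:
  Surface 1: 13.9 * 0.62 = 8.618
  Surface 2: 95.8 * 0.88 = 84.304
Formula: A = sum(Si * alpha_i)
A = 8.618 + 84.304
A = 92.92

92.92 sabins


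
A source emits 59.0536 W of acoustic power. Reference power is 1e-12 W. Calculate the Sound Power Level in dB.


Given values:
  W = 59.0536 W
  W_ref = 1e-12 W
Formula: SWL = 10 * log10(W / W_ref)
Compute ratio: W / W_ref = 59053600000000
Compute log10: log10(59053600000000) = 13.771246
Multiply: SWL = 10 * 13.771246 = 137.71

137.71 dB


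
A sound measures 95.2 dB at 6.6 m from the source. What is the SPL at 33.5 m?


Given values:
  SPL1 = 95.2 dB, r1 = 6.6 m, r2 = 33.5 m
Formula: SPL2 = SPL1 - 20 * log10(r2 / r1)
Compute ratio: r2 / r1 = 33.5 / 6.6 = 5.0758
Compute log10: log10(5.0758) = 0.705505
Compute drop: 20 * 0.705505 = 14.1101
SPL2 = 95.2 - 14.1101 = 81.09

81.09 dB


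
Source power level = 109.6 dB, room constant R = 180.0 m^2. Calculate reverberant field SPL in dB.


Given values:
  Lw = 109.6 dB, R = 180.0 m^2
Formula: SPL = Lw + 10 * log10(4 / R)
Compute 4 / R = 4 / 180.0 = 0.022222
Compute 10 * log10(0.022222) = -16.5322
SPL = 109.6 + (-16.5322) = 93.07

93.07 dB


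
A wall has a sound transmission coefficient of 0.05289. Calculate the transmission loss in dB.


Given values:
  tau = 0.05289
Formula: TL = 10 * log10(1 / tau)
Compute 1 / tau = 1 / 0.05289 = 18.9072
Compute log10(18.9072) = 1.276627
TL = 10 * 1.276627 = 12.77

12.77 dB


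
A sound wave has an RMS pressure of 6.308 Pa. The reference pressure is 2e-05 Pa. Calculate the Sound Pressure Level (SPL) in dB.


Given values:
  p = 6.308 Pa
  p_ref = 2e-05 Pa
Formula: SPL = 20 * log10(p / p_ref)
Compute ratio: p / p_ref = 6.308 / 2e-05 = 315400
Compute log10: log10(315400) = 5.498862
Multiply: SPL = 20 * 5.498862 = 109.98

109.98 dB


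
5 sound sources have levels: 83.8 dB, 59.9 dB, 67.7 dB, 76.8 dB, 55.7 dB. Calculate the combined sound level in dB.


Formula: L_total = 10 * log10( sum(10^(Li/10)) )
  Source 1: 10^(83.8/10) = 239883291.9019
  Source 2: 10^(59.9/10) = 977237.221
  Source 3: 10^(67.7/10) = 5888436.5536
  Source 4: 10^(76.8/10) = 47863009.2323
  Source 5: 10^(55.7/10) = 371535.2291
Sum of linear values = 294983510.1379
L_total = 10 * log10(294983510.1379) = 84.7

84.7 dB


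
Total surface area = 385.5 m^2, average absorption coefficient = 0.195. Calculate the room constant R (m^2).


Given values:
  S = 385.5 m^2, alpha = 0.195
Formula: R = S * alpha / (1 - alpha)
Numerator: 385.5 * 0.195 = 75.1725
Denominator: 1 - 0.195 = 0.805
R = 75.1725 / 0.805 = 93.38

93.38 m^2


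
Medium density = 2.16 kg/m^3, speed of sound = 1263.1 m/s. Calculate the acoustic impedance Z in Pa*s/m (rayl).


Given values:
  rho = 2.16 kg/m^3
  c = 1263.1 m/s
Formula: Z = rho * c
Z = 2.16 * 1263.1
Z = 2728.3

2728.3 rayl


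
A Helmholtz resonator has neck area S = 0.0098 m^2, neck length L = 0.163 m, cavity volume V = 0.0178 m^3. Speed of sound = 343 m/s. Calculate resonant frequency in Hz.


Given values:
  S = 0.0098 m^2, L = 0.163 m, V = 0.0178 m^3, c = 343 m/s
Formula: f = (c / (2*pi)) * sqrt(S / (V * L))
Compute V * L = 0.0178 * 0.163 = 0.0029014
Compute S / (V * L) = 0.0098 / 0.0029014 = 3.3777
Compute sqrt(3.3777) = 1.837852
Compute c / (2*pi) = 343 / 6.283185 = 54.590148
f = 54.590148 * 1.837852 = 100.33

100.33 Hz


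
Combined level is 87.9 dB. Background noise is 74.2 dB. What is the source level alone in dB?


Given values:
  L_total = 87.9 dB, L_bg = 74.2 dB
Formula: L_source = 10 * log10(10^(L_total/10) - 10^(L_bg/10))
Convert to linear:
  10^(87.9/10) = 616595001.8615
  10^(74.2/10) = 26302679.919
Difference: 616595001.8615 - 26302679.919 = 590292321.9425
L_source = 10 * log10(590292321.9425) = 87.71

87.71 dB


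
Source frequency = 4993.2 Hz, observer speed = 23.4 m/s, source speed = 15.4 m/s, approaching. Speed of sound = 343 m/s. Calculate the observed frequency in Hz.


Given values:
  f_s = 4993.2 Hz, v_o = 23.4 m/s, v_s = 15.4 m/s
  Direction: approaching
Formula: f_o = f_s * (c + v_o) / (c - v_s)
Numerator: c + v_o = 343 + 23.4 = 366.4
Denominator: c - v_s = 343 - 15.4 = 327.6
f_o = 4993.2 * 366.4 / 327.6 = 5584.58

5584.58 Hz


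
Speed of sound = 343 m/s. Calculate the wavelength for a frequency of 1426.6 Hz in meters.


Given values:
  c = 343 m/s, f = 1426.6 Hz
Formula: lambda = c / f
lambda = 343 / 1426.6
lambda = 0.2404

0.2404 m


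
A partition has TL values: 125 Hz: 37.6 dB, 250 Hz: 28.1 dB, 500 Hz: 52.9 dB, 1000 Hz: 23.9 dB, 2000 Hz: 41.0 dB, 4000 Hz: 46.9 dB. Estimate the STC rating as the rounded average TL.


Given TL values at each frequency:
  125 Hz: 37.6 dB
  250 Hz: 28.1 dB
  500 Hz: 52.9 dB
  1000 Hz: 23.9 dB
  2000 Hz: 41.0 dB
  4000 Hz: 46.9 dB
Formula: STC ~ round(average of TL values)
Sum = 37.6 + 28.1 + 52.9 + 23.9 + 41.0 + 46.9 = 230.4
Average = 230.4 / 6 = 38.4
Rounded: 38

38


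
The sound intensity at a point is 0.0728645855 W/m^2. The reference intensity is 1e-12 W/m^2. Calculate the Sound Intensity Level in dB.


Given values:
  I = 0.0728645855 W/m^2
  I_ref = 1e-12 W/m^2
Formula: SIL = 10 * log10(I / I_ref)
Compute ratio: I / I_ref = 72864585500
Compute log10: log10(72864585500) = 10.862516
Multiply: SIL = 10 * 10.862516 = 108.63

108.63 dB


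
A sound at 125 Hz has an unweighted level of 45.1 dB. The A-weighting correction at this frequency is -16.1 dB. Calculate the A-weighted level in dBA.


Given values:
  SPL = 45.1 dB
  A-weighting at 125 Hz = -16.1 dB
Formula: L_A = SPL + A_weight
L_A = 45.1 + (-16.1)
L_A = 29.0

29.0 dBA


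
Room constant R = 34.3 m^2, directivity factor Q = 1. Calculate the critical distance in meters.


Given values:
  R = 34.3 m^2, Q = 1
Formula: d_c = 0.141 * sqrt(Q * R)
Compute Q * R = 1 * 34.3 = 34.3
Compute sqrt(34.3) = 5.8566
d_c = 0.141 * 5.8566 = 0.826

0.826 m


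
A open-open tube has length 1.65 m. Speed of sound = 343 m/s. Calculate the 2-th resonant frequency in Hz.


Given values:
  Tube type: open-open, L = 1.65 m, c = 343 m/s, n = 2
Formula: f_n = n * c / (2 * L)
Compute 2 * L = 2 * 1.65 = 3.3
f = 2 * 343 / 3.3
f = 207.88

207.88 Hz


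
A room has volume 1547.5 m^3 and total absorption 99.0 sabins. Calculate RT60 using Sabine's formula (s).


Given values:
  V = 1547.5 m^3
  A = 99.0 sabins
Formula: RT60 = 0.161 * V / A
Numerator: 0.161 * 1547.5 = 249.1475
RT60 = 249.1475 / 99.0 = 2.517

2.517 s


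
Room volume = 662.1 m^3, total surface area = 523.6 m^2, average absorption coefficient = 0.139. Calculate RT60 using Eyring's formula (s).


Given values:
  V = 662.1 m^3, S = 523.6 m^2, alpha = 0.139
Formula: RT60 = 0.161 * V / (-S * ln(1 - alpha))
Compute ln(1 - 0.139) = ln(0.861) = -0.149661
Denominator: -523.6 * -0.149661 = 78.3625
Numerator: 0.161 * 662.1 = 106.5981
RT60 = 106.5981 / 78.3625 = 1.36

1.36 s


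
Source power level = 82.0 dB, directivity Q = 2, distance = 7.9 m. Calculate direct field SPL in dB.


Given values:
  Lw = 82.0 dB, Q = 2, r = 7.9 m
Formula: SPL = Lw + 10 * log10(Q / (4 * pi * r^2))
Compute 4 * pi * r^2 = 4 * pi * 7.9^2 = 784.2672
Compute Q / denom = 2 / 784.2672 = 0.00255015
Compute 10 * log10(0.00255015) = -25.9343
SPL = 82.0 + (-25.9343) = 56.07

56.07 dB


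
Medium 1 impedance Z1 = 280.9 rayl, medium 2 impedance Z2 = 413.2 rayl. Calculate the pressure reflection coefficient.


Given values:
  Z1 = 280.9 rayl, Z2 = 413.2 rayl
Formula: R = (Z2 - Z1) / (Z2 + Z1)
Numerator: Z2 - Z1 = 413.2 - 280.9 = 132.3
Denominator: Z2 + Z1 = 413.2 + 280.9 = 694.1
R = 132.3 / 694.1 = 0.1906

0.1906


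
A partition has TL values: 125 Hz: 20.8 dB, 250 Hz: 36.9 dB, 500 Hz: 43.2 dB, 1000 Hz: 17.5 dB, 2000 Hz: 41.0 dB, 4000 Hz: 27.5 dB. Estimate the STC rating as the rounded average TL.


Given TL values at each frequency:
  125 Hz: 20.8 dB
  250 Hz: 36.9 dB
  500 Hz: 43.2 dB
  1000 Hz: 17.5 dB
  2000 Hz: 41.0 dB
  4000 Hz: 27.5 dB
Formula: STC ~ round(average of TL values)
Sum = 20.8 + 36.9 + 43.2 + 17.5 + 41.0 + 27.5 = 186.9
Average = 186.9 / 6 = 31.15
Rounded: 31

31


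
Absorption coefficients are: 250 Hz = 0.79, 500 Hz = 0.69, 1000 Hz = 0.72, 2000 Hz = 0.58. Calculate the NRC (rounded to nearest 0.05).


Given values:
  a_250 = 0.79, a_500 = 0.69
  a_1000 = 0.72, a_2000 = 0.58
Formula: NRC = (a250 + a500 + a1000 + a2000) / 4
Sum = 0.79 + 0.69 + 0.72 + 0.58 = 2.78
NRC = 2.78 / 4 = 0.695
Rounded to nearest 0.05: 0.7

0.7


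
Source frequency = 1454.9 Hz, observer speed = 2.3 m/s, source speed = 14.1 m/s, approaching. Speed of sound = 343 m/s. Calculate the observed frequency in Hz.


Given values:
  f_s = 1454.9 Hz, v_o = 2.3 m/s, v_s = 14.1 m/s
  Direction: approaching
Formula: f_o = f_s * (c + v_o) / (c - v_s)
Numerator: c + v_o = 343 + 2.3 = 345.3
Denominator: c - v_s = 343 - 14.1 = 328.9
f_o = 1454.9 * 345.3 / 328.9 = 1527.45

1527.45 Hz


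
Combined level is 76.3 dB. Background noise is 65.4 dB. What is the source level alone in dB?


Given values:
  L_total = 76.3 dB, L_bg = 65.4 dB
Formula: L_source = 10 * log10(10^(L_total/10) - 10^(L_bg/10))
Convert to linear:
  10^(76.3/10) = 42657951.8802
  10^(65.4/10) = 3467368.5045
Difference: 42657951.8802 - 3467368.5045 = 39190583.3757
L_source = 10 * log10(39190583.3757) = 75.93

75.93 dB


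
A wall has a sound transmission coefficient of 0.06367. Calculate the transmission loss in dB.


Given values:
  tau = 0.06367
Formula: TL = 10 * log10(1 / tau)
Compute 1 / tau = 1 / 0.06367 = 15.706
Compute log10(15.706) = 1.196066
TL = 10 * 1.196066 = 11.96

11.96 dB


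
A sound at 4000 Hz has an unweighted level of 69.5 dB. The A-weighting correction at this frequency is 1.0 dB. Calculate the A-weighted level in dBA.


Given values:
  SPL = 69.5 dB
  A-weighting at 4000 Hz = 1.0 dB
Formula: L_A = SPL + A_weight
L_A = 69.5 + (1.0)
L_A = 70.5

70.5 dBA


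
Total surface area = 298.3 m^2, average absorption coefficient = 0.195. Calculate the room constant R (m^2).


Given values:
  S = 298.3 m^2, alpha = 0.195
Formula: R = S * alpha / (1 - alpha)
Numerator: 298.3 * 0.195 = 58.1685
Denominator: 1 - 0.195 = 0.805
R = 58.1685 / 0.805 = 72.26

72.26 m^2


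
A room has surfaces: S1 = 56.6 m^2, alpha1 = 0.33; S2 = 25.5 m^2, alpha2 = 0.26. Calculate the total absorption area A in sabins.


Given surfaces:
  Surface 1: 56.6 * 0.33 = 18.678
  Surface 2: 25.5 * 0.26 = 6.63
Formula: A = sum(Si * alpha_i)
A = 18.678 + 6.63
A = 25.31

25.31 sabins


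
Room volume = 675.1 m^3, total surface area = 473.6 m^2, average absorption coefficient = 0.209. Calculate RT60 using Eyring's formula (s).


Given values:
  V = 675.1 m^3, S = 473.6 m^2, alpha = 0.209
Formula: RT60 = 0.161 * V / (-S * ln(1 - alpha))
Compute ln(1 - 0.209) = ln(0.791) = -0.234457
Denominator: -473.6 * -0.234457 = 111.0388
Numerator: 0.161 * 675.1 = 108.6911
RT60 = 108.6911 / 111.0388 = 0.979

0.979 s


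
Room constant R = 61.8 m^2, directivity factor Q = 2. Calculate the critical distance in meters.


Given values:
  R = 61.8 m^2, Q = 2
Formula: d_c = 0.141 * sqrt(Q * R)
Compute Q * R = 2 * 61.8 = 123.6
Compute sqrt(123.6) = 11.1176
d_c = 0.141 * 11.1176 = 1.568

1.568 m


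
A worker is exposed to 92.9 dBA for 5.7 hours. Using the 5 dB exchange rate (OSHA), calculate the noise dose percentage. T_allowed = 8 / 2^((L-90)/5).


Given values:
  L = 92.9 dBA, T = 5.7 hours
Formula: T_allowed = 8 / 2^((L - 90) / 5)
Compute exponent: (92.9 - 90) / 5 = 0.58
Compute 2^(0.58) = 1.494849
T_allowed = 8 / 1.494849 = 5.351711 hours
Dose = (T / T_allowed) * 100
Dose = (5.7 / 5.351711) * 100 = 106.51

106.51 %


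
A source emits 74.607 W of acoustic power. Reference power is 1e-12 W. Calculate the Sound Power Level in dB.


Given values:
  W = 74.607 W
  W_ref = 1e-12 W
Formula: SWL = 10 * log10(W / W_ref)
Compute ratio: W / W_ref = 74607000000000
Compute log10: log10(74607000000000) = 13.87278
Multiply: SWL = 10 * 13.87278 = 138.73

138.73 dB


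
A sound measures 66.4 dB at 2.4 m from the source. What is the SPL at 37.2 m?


Given values:
  SPL1 = 66.4 dB, r1 = 2.4 m, r2 = 37.2 m
Formula: SPL2 = SPL1 - 20 * log10(r2 / r1)
Compute ratio: r2 / r1 = 37.2 / 2.4 = 15.5
Compute log10: log10(15.5) = 1.190332
Compute drop: 20 * 1.190332 = 23.8066
SPL2 = 66.4 - 23.8066 = 42.59

42.59 dB


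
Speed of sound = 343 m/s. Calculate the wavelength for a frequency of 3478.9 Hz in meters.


Given values:
  c = 343 m/s, f = 3478.9 Hz
Formula: lambda = c / f
lambda = 343 / 3478.9
lambda = 0.0986

0.0986 m


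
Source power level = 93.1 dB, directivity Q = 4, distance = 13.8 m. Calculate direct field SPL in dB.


Given values:
  Lw = 93.1 dB, Q = 4, r = 13.8 m
Formula: SPL = Lw + 10 * log10(Q / (4 * pi * r^2))
Compute 4 * pi * r^2 = 4 * pi * 13.8^2 = 2393.1396
Compute Q / denom = 4 / 2393.1396 = 0.00167144
Compute 10 * log10(0.00167144) = -27.7691
SPL = 93.1 + (-27.7691) = 65.33

65.33 dB


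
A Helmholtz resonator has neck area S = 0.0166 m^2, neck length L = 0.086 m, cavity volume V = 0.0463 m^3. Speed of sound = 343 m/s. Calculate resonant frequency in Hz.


Given values:
  S = 0.0166 m^2, L = 0.086 m, V = 0.0463 m^3, c = 343 m/s
Formula: f = (c / (2*pi)) * sqrt(S / (V * L))
Compute V * L = 0.0463 * 0.086 = 0.0039818
Compute S / (V * L) = 0.0166 / 0.0039818 = 4.169
Compute sqrt(4.169) = 2.041813
Compute c / (2*pi) = 343 / 6.283185 = 54.590148
f = 54.590148 * 2.041813 = 111.46

111.46 Hz


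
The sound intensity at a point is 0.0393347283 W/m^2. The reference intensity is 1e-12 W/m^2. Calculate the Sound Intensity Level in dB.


Given values:
  I = 0.0393347283 W/m^2
  I_ref = 1e-12 W/m^2
Formula: SIL = 10 * log10(I / I_ref)
Compute ratio: I / I_ref = 39334728300
Compute log10: log10(39334728300) = 10.594776
Multiply: SIL = 10 * 10.594776 = 105.95

105.95 dB


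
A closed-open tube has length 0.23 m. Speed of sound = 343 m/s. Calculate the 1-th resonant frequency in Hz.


Given values:
  Tube type: closed-open, L = 0.23 m, c = 343 m/s, n = 1
Formula: f_n = (2n - 1) * c / (4 * L)
Compute 2n - 1 = 2*1 - 1 = 1
Compute 4 * L = 4 * 0.23 = 0.92
f = 1 * 343 / 0.92
f = 372.83

372.83 Hz


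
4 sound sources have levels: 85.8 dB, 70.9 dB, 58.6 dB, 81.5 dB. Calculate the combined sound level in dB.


Formula: L_total = 10 * log10( sum(10^(Li/10)) )
  Source 1: 10^(85.8/10) = 380189396.3206
  Source 2: 10^(70.9/10) = 12302687.7081
  Source 3: 10^(58.6/10) = 724435.9601
  Source 4: 10^(81.5/10) = 141253754.4623
Sum of linear values = 534470274.4511
L_total = 10 * log10(534470274.4511) = 87.28

87.28 dB


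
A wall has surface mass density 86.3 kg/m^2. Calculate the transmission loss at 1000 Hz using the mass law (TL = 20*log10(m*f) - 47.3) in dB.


Given values:
  m = 86.3 kg/m^2, f = 1000 Hz
Formula: TL = 20 * log10(m * f) - 47.3
Compute m * f = 86.3 * 1000 = 86300.0
Compute log10(86300.0) = 4.936011
Compute 20 * 4.936011 = 98.7202
TL = 98.7202 - 47.3 = 51.42

51.42 dB


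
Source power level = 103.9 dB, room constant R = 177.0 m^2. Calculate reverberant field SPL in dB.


Given values:
  Lw = 103.9 dB, R = 177.0 m^2
Formula: SPL = Lw + 10 * log10(4 / R)
Compute 4 / R = 4 / 177.0 = 0.022599
Compute 10 * log10(0.022599) = -16.4591
SPL = 103.9 + (-16.4591) = 87.44

87.44 dB


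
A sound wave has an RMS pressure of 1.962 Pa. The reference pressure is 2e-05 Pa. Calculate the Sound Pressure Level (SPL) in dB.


Given values:
  p = 1.962 Pa
  p_ref = 2e-05 Pa
Formula: SPL = 20 * log10(p / p_ref)
Compute ratio: p / p_ref = 1.962 / 2e-05 = 98100
Compute log10: log10(98100) = 4.991669
Multiply: SPL = 20 * 4.991669 = 99.83

99.83 dB


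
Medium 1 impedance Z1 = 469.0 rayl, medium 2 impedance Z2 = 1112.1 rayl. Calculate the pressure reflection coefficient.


Given values:
  Z1 = 469.0 rayl, Z2 = 1112.1 rayl
Formula: R = (Z2 - Z1) / (Z2 + Z1)
Numerator: Z2 - Z1 = 1112.1 - 469.0 = 643.1
Denominator: Z2 + Z1 = 1112.1 + 469.0 = 1581.1
R = 643.1 / 1581.1 = 0.4067

0.4067


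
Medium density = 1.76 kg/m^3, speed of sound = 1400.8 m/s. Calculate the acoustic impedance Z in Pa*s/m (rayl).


Given values:
  rho = 1.76 kg/m^3
  c = 1400.8 m/s
Formula: Z = rho * c
Z = 1.76 * 1400.8
Z = 2465.41

2465.41 rayl


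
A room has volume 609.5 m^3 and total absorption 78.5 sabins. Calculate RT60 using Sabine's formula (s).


Given values:
  V = 609.5 m^3
  A = 78.5 sabins
Formula: RT60 = 0.161 * V / A
Numerator: 0.161 * 609.5 = 98.1295
RT60 = 98.1295 / 78.5 = 1.25

1.25 s


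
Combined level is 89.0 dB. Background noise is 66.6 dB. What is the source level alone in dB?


Given values:
  L_total = 89.0 dB, L_bg = 66.6 dB
Formula: L_source = 10 * log10(10^(L_total/10) - 10^(L_bg/10))
Convert to linear:
  10^(89.0/10) = 794328234.7243
  10^(66.6/10) = 4570881.8961
Difference: 794328234.7243 - 4570881.8961 = 789757352.8282
L_source = 10 * log10(789757352.8282) = 88.97

88.97 dB


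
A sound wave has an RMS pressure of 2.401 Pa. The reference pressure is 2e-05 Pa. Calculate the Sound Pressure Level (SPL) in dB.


Given values:
  p = 2.401 Pa
  p_ref = 2e-05 Pa
Formula: SPL = 20 * log10(p / p_ref)
Compute ratio: p / p_ref = 2.401 / 2e-05 = 120050
Compute log10: log10(120050) = 5.079362
Multiply: SPL = 20 * 5.079362 = 101.59

101.59 dB


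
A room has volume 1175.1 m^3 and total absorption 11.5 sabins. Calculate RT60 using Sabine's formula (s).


Given values:
  V = 1175.1 m^3
  A = 11.5 sabins
Formula: RT60 = 0.161 * V / A
Numerator: 0.161 * 1175.1 = 189.1911
RT60 = 189.1911 / 11.5 = 16.451

16.451 s


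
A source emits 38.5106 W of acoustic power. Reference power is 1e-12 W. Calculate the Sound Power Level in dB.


Given values:
  W = 38.5106 W
  W_ref = 1e-12 W
Formula: SWL = 10 * log10(W / W_ref)
Compute ratio: W / W_ref = 38510600000000
Compute log10: log10(38510600000000) = 13.58558
Multiply: SWL = 10 * 13.58558 = 135.86

135.86 dB


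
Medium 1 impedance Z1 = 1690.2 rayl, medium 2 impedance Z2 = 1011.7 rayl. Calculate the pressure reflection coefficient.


Given values:
  Z1 = 1690.2 rayl, Z2 = 1011.7 rayl
Formula: R = (Z2 - Z1) / (Z2 + Z1)
Numerator: Z2 - Z1 = 1011.7 - 1690.2 = -678.5
Denominator: Z2 + Z1 = 1011.7 + 1690.2 = 2701.9
R = -678.5 / 2701.9 = -0.2511

-0.2511


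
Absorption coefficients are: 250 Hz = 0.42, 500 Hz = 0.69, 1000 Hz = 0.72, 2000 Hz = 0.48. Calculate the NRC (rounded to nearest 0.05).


Given values:
  a_250 = 0.42, a_500 = 0.69
  a_1000 = 0.72, a_2000 = 0.48
Formula: NRC = (a250 + a500 + a1000 + a2000) / 4
Sum = 0.42 + 0.69 + 0.72 + 0.48 = 2.31
NRC = 2.31 / 4 = 0.5775
Rounded to nearest 0.05: 0.6

0.6


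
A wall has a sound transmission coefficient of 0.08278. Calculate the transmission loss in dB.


Given values:
  tau = 0.08278
Formula: TL = 10 * log10(1 / tau)
Compute 1 / tau = 1 / 0.08278 = 12.0802
Compute log10(12.0802) = 1.082074
TL = 10 * 1.082074 = 10.82

10.82 dB


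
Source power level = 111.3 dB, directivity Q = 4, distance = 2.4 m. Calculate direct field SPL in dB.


Given values:
  Lw = 111.3 dB, Q = 4, r = 2.4 m
Formula: SPL = Lw + 10 * log10(Q / (4 * pi * r^2))
Compute 4 * pi * r^2 = 4 * pi * 2.4^2 = 72.3823
Compute Q / denom = 4 / 72.3823 = 0.05526213
Compute 10 * log10(0.05526213) = -12.5757
SPL = 111.3 + (-12.5757) = 98.72

98.72 dB


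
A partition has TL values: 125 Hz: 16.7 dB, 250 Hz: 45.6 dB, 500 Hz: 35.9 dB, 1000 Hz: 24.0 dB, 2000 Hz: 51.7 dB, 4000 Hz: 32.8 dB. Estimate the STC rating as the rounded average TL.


Given TL values at each frequency:
  125 Hz: 16.7 dB
  250 Hz: 45.6 dB
  500 Hz: 35.9 dB
  1000 Hz: 24.0 dB
  2000 Hz: 51.7 dB
  4000 Hz: 32.8 dB
Formula: STC ~ round(average of TL values)
Sum = 16.7 + 45.6 + 35.9 + 24.0 + 51.7 + 32.8 = 206.7
Average = 206.7 / 6 = 34.45
Rounded: 34

34


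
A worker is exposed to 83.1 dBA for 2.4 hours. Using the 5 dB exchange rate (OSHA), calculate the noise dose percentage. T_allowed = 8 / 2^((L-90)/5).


Given values:
  L = 83.1 dBA, T = 2.4 hours
Formula: T_allowed = 8 / 2^((L - 90) / 5)
Compute exponent: (83.1 - 90) / 5 = -1.38
Compute 2^(-1.38) = 0.384219
T_allowed = 8 / 0.384219 = 20.821459 hours
Dose = (T / T_allowed) * 100
Dose = (2.4 / 20.821459) * 100 = 11.53

11.53 %


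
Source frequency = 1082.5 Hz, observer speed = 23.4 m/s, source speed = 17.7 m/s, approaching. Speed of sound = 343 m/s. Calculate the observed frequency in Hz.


Given values:
  f_s = 1082.5 Hz, v_o = 23.4 m/s, v_s = 17.7 m/s
  Direction: approaching
Formula: f_o = f_s * (c + v_o) / (c - v_s)
Numerator: c + v_o = 343 + 23.4 = 366.4
Denominator: c - v_s = 343 - 17.7 = 325.3
f_o = 1082.5 * 366.4 / 325.3 = 1219.27

1219.27 Hz


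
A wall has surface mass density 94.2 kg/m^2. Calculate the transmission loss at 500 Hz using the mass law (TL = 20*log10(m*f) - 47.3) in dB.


Given values:
  m = 94.2 kg/m^2, f = 500 Hz
Formula: TL = 20 * log10(m * f) - 47.3
Compute m * f = 94.2 * 500 = 47100.0
Compute log10(47100.0) = 4.673021
Compute 20 * 4.673021 = 93.4604
TL = 93.4604 - 47.3 = 46.16

46.16 dB


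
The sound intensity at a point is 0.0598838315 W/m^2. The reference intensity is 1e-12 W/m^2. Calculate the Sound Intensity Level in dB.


Given values:
  I = 0.0598838315 W/m^2
  I_ref = 1e-12 W/m^2
Formula: SIL = 10 * log10(I / I_ref)
Compute ratio: I / I_ref = 59883831500
Compute log10: log10(59883831500) = 10.77731
Multiply: SIL = 10 * 10.77731 = 107.77

107.77 dB


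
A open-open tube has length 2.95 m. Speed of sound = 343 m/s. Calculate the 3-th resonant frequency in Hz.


Given values:
  Tube type: open-open, L = 2.95 m, c = 343 m/s, n = 3
Formula: f_n = n * c / (2 * L)
Compute 2 * L = 2 * 2.95 = 5.9
f = 3 * 343 / 5.9
f = 174.41

174.41 Hz


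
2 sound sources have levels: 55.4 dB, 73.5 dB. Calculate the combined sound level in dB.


Formula: L_total = 10 * log10( sum(10^(Li/10)) )
  Source 1: 10^(55.4/10) = 346736.8505
  Source 2: 10^(73.5/10) = 22387211.3857
Sum of linear values = 22733948.2362
L_total = 10 * log10(22733948.2362) = 73.57

73.57 dB


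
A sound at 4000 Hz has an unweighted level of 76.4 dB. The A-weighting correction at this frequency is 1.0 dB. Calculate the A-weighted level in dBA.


Given values:
  SPL = 76.4 dB
  A-weighting at 4000 Hz = 1.0 dB
Formula: L_A = SPL + A_weight
L_A = 76.4 + (1.0)
L_A = 77.4

77.4 dBA


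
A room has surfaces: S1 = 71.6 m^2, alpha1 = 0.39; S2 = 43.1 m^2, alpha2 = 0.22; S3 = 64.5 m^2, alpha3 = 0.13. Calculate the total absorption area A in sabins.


Given surfaces:
  Surface 1: 71.6 * 0.39 = 27.924
  Surface 2: 43.1 * 0.22 = 9.482
  Surface 3: 64.5 * 0.13 = 8.385
Formula: A = sum(Si * alpha_i)
A = 27.924 + 9.482 + 8.385
A = 45.79

45.79 sabins


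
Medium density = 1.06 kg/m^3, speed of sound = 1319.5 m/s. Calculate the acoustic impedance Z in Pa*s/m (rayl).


Given values:
  rho = 1.06 kg/m^3
  c = 1319.5 m/s
Formula: Z = rho * c
Z = 1.06 * 1319.5
Z = 1398.67

1398.67 rayl


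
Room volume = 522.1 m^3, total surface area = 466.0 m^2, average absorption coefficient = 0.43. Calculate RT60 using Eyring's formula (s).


Given values:
  V = 522.1 m^3, S = 466.0 m^2, alpha = 0.43
Formula: RT60 = 0.161 * V / (-S * ln(1 - alpha))
Compute ln(1 - 0.43) = ln(0.57) = -0.562119
Denominator: -466.0 * -0.562119 = 261.9475
Numerator: 0.161 * 522.1 = 84.0581
RT60 = 84.0581 / 261.9475 = 0.321

0.321 s


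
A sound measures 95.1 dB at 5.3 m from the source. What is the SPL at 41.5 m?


Given values:
  SPL1 = 95.1 dB, r1 = 5.3 m, r2 = 41.5 m
Formula: SPL2 = SPL1 - 20 * log10(r2 / r1)
Compute ratio: r2 / r1 = 41.5 / 5.3 = 7.8302
Compute log10: log10(7.8302) = 0.893773
Compute drop: 20 * 0.893773 = 17.8755
SPL2 = 95.1 - 17.8755 = 77.22

77.22 dB


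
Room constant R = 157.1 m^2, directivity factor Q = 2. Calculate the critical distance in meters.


Given values:
  R = 157.1 m^2, Q = 2
Formula: d_c = 0.141 * sqrt(Q * R)
Compute Q * R = 2 * 157.1 = 314.2
Compute sqrt(314.2) = 17.7257
d_c = 0.141 * 17.7257 = 2.499

2.499 m


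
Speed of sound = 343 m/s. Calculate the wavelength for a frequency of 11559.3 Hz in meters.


Given values:
  c = 343 m/s, f = 11559.3 Hz
Formula: lambda = c / f
lambda = 343 / 11559.3
lambda = 0.0297

0.0297 m


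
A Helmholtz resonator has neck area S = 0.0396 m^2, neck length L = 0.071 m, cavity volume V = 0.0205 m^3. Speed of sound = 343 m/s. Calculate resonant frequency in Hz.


Given values:
  S = 0.0396 m^2, L = 0.071 m, V = 0.0205 m^3, c = 343 m/s
Formula: f = (c / (2*pi)) * sqrt(S / (V * L))
Compute V * L = 0.0205 * 0.071 = 0.0014555
Compute S / (V * L) = 0.0396 / 0.0014555 = 27.2071
Compute sqrt(27.2071) = 5.216043
Compute c / (2*pi) = 343 / 6.283185 = 54.590148
f = 54.590148 * 5.216043 = 284.74

284.74 Hz


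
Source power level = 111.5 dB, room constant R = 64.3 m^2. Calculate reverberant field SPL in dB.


Given values:
  Lw = 111.5 dB, R = 64.3 m^2
Formula: SPL = Lw + 10 * log10(4 / R)
Compute 4 / R = 4 / 64.3 = 0.062208
Compute 10 * log10(0.062208) = -12.0615
SPL = 111.5 + (-12.0615) = 99.44

99.44 dB


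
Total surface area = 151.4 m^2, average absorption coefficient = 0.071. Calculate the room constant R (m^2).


Given values:
  S = 151.4 m^2, alpha = 0.071
Formula: R = S * alpha / (1 - alpha)
Numerator: 151.4 * 0.071 = 10.7494
Denominator: 1 - 0.071 = 0.929
R = 10.7494 / 0.929 = 11.57

11.57 m^2


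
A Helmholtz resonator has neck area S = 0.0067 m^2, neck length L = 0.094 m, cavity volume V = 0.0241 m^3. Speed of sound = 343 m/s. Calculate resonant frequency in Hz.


Given values:
  S = 0.0067 m^2, L = 0.094 m, V = 0.0241 m^3, c = 343 m/s
Formula: f = (c / (2*pi)) * sqrt(S / (V * L))
Compute V * L = 0.0241 * 0.094 = 0.0022654
Compute S / (V * L) = 0.0067 / 0.0022654 = 2.9575
Compute sqrt(2.9575) = 1.719738
Compute c / (2*pi) = 343 / 6.283185 = 54.590148
f = 54.590148 * 1.719738 = 93.88

93.88 Hz


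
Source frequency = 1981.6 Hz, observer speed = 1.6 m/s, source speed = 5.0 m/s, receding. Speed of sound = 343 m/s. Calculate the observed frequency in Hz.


Given values:
  f_s = 1981.6 Hz, v_o = 1.6 m/s, v_s = 5.0 m/s
  Direction: receding
Formula: f_o = f_s * (c - v_o) / (c + v_s)
Numerator: c - v_o = 343 - 1.6 = 341.4
Denominator: c + v_s = 343 + 5.0 = 348.0
f_o = 1981.6 * 341.4 / 348.0 = 1944.02

1944.02 Hz


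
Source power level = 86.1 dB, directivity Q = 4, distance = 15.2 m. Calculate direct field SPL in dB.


Given values:
  Lw = 86.1 dB, Q = 4, r = 15.2 m
Formula: SPL = Lw + 10 * log10(Q / (4 * pi * r^2))
Compute 4 * pi * r^2 = 4 * pi * 15.2^2 = 2903.3343
Compute Q / denom = 4 / 2903.3343 = 0.00137773
Compute 10 * log10(0.00137773) = -28.6084
SPL = 86.1 + (-28.6084) = 57.49

57.49 dB


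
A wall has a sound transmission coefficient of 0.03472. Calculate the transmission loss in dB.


Given values:
  tau = 0.03472
Formula: TL = 10 * log10(1 / tau)
Compute 1 / tau = 1 / 0.03472 = 28.8018
Compute log10(28.8018) = 1.45942
TL = 10 * 1.45942 = 14.59

14.59 dB


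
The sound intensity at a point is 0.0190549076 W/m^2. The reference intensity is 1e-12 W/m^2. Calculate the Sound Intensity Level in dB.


Given values:
  I = 0.0190549076 W/m^2
  I_ref = 1e-12 W/m^2
Formula: SIL = 10 * log10(I / I_ref)
Compute ratio: I / I_ref = 19054907600
Compute log10: log10(19054907600) = 10.280007
Multiply: SIL = 10 * 10.280007 = 102.8

102.8 dB


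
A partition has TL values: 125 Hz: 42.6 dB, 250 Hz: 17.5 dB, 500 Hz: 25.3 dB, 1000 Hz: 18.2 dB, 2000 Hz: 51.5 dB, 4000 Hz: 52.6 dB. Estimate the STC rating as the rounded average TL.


Given TL values at each frequency:
  125 Hz: 42.6 dB
  250 Hz: 17.5 dB
  500 Hz: 25.3 dB
  1000 Hz: 18.2 dB
  2000 Hz: 51.5 dB
  4000 Hz: 52.6 dB
Formula: STC ~ round(average of TL values)
Sum = 42.6 + 17.5 + 25.3 + 18.2 + 51.5 + 52.6 = 207.7
Average = 207.7 / 6 = 34.62
Rounded: 35

35


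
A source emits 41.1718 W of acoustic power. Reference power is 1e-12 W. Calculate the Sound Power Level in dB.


Given values:
  W = 41.1718 W
  W_ref = 1e-12 W
Formula: SWL = 10 * log10(W / W_ref)
Compute ratio: W / W_ref = 41171800000000
Compute log10: log10(41171800000000) = 13.6146
Multiply: SWL = 10 * 13.6146 = 136.15

136.15 dB


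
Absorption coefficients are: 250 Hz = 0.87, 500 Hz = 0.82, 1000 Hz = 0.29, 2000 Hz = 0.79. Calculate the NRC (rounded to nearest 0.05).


Given values:
  a_250 = 0.87, a_500 = 0.82
  a_1000 = 0.29, a_2000 = 0.79
Formula: NRC = (a250 + a500 + a1000 + a2000) / 4
Sum = 0.87 + 0.82 + 0.29 + 0.79 = 2.77
NRC = 2.77 / 4 = 0.6925
Rounded to nearest 0.05: 0.7

0.7


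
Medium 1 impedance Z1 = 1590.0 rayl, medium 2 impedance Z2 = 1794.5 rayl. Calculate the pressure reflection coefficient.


Given values:
  Z1 = 1590.0 rayl, Z2 = 1794.5 rayl
Formula: R = (Z2 - Z1) / (Z2 + Z1)
Numerator: Z2 - Z1 = 1794.5 - 1590.0 = 204.5
Denominator: Z2 + Z1 = 1794.5 + 1590.0 = 3384.5
R = 204.5 / 3384.5 = 0.0604

0.0604


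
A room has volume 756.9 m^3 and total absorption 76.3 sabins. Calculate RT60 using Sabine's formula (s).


Given values:
  V = 756.9 m^3
  A = 76.3 sabins
Formula: RT60 = 0.161 * V / A
Numerator: 0.161 * 756.9 = 121.8609
RT60 = 121.8609 / 76.3 = 1.597

1.597 s


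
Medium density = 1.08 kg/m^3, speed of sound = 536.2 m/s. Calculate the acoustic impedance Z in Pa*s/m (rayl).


Given values:
  rho = 1.08 kg/m^3
  c = 536.2 m/s
Formula: Z = rho * c
Z = 1.08 * 536.2
Z = 579.1

579.1 rayl


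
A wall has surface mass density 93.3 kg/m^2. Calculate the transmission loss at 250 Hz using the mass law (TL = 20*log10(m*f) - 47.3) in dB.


Given values:
  m = 93.3 kg/m^2, f = 250 Hz
Formula: TL = 20 * log10(m * f) - 47.3
Compute m * f = 93.3 * 250 = 23325.0
Compute log10(23325.0) = 4.367822
Compute 20 * 4.367822 = 87.3564
TL = 87.3564 - 47.3 = 40.06

40.06 dB


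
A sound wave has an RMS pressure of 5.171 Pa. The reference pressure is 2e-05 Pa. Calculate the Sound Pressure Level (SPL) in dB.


Given values:
  p = 5.171 Pa
  p_ref = 2e-05 Pa
Formula: SPL = 20 * log10(p / p_ref)
Compute ratio: p / p_ref = 5.171 / 2e-05 = 258550
Compute log10: log10(258550) = 5.412545
Multiply: SPL = 20 * 5.412545 = 108.25

108.25 dB


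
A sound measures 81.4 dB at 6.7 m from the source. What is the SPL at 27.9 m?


Given values:
  SPL1 = 81.4 dB, r1 = 6.7 m, r2 = 27.9 m
Formula: SPL2 = SPL1 - 20 * log10(r2 / r1)
Compute ratio: r2 / r1 = 27.9 / 6.7 = 4.1642
Compute log10: log10(4.1642) = 0.619532
Compute drop: 20 * 0.619532 = 12.3906
SPL2 = 81.4 - 12.3906 = 69.01

69.01 dB


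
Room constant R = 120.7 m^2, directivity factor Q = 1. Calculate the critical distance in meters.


Given values:
  R = 120.7 m^2, Q = 1
Formula: d_c = 0.141 * sqrt(Q * R)
Compute Q * R = 1 * 120.7 = 120.7
Compute sqrt(120.7) = 10.9864
d_c = 0.141 * 10.9864 = 1.549

1.549 m


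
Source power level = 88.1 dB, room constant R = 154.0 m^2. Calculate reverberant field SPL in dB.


Given values:
  Lw = 88.1 dB, R = 154.0 m^2
Formula: SPL = Lw + 10 * log10(4 / R)
Compute 4 / R = 4 / 154.0 = 0.025974
Compute 10 * log10(0.025974) = -15.8546
SPL = 88.1 + (-15.8546) = 72.25

72.25 dB


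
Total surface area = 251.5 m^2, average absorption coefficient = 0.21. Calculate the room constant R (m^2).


Given values:
  S = 251.5 m^2, alpha = 0.21
Formula: R = S * alpha / (1 - alpha)
Numerator: 251.5 * 0.21 = 52.815
Denominator: 1 - 0.21 = 0.79
R = 52.815 / 0.79 = 66.85

66.85 m^2


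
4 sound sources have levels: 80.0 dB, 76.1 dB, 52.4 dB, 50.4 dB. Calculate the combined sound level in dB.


Formula: L_total = 10 * log10( sum(10^(Li/10)) )
  Source 1: 10^(80.0/10) = 100000000.0
  Source 2: 10^(76.1/10) = 40738027.7804
  Source 3: 10^(52.4/10) = 173780.0829
  Source 4: 10^(50.4/10) = 109647.8196
Sum of linear values = 141021455.6829
L_total = 10 * log10(141021455.6829) = 81.49

81.49 dB


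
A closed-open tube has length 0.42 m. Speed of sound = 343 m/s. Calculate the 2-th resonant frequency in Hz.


Given values:
  Tube type: closed-open, L = 0.42 m, c = 343 m/s, n = 2
Formula: f_n = (2n - 1) * c / (4 * L)
Compute 2n - 1 = 2*2 - 1 = 3
Compute 4 * L = 4 * 0.42 = 1.68
f = 3 * 343 / 1.68
f = 612.5

612.5 Hz


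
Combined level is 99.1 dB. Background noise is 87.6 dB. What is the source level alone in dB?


Given values:
  L_total = 99.1 dB, L_bg = 87.6 dB
Formula: L_source = 10 * log10(10^(L_total/10) - 10^(L_bg/10))
Convert to linear:
  10^(99.1/10) = 8128305161.641
  10^(87.6/10) = 575439937.3372
Difference: 8128305161.641 - 575439937.3372 = 7552865224.3038
L_source = 10 * log10(7552865224.3038) = 98.78

98.78 dB


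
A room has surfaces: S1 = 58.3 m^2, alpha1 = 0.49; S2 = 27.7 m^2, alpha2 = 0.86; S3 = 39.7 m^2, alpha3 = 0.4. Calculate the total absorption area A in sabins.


Given surfaces:
  Surface 1: 58.3 * 0.49 = 28.567
  Surface 2: 27.7 * 0.86 = 23.822
  Surface 3: 39.7 * 0.4 = 15.88
Formula: A = sum(Si * alpha_i)
A = 28.567 + 23.822 + 15.88
A = 68.27

68.27 sabins


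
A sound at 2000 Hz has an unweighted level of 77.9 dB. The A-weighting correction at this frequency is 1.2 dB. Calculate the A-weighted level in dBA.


Given values:
  SPL = 77.9 dB
  A-weighting at 2000 Hz = 1.2 dB
Formula: L_A = SPL + A_weight
L_A = 77.9 + (1.2)
L_A = 79.1

79.1 dBA


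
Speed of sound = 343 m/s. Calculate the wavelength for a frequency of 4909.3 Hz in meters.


Given values:
  c = 343 m/s, f = 4909.3 Hz
Formula: lambda = c / f
lambda = 343 / 4909.3
lambda = 0.0699

0.0699 m


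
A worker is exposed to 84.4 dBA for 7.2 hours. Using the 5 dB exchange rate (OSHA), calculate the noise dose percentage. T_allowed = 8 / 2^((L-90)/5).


Given values:
  L = 84.4 dBA, T = 7.2 hours
Formula: T_allowed = 8 / 2^((L - 90) / 5)
Compute exponent: (84.4 - 90) / 5 = -1.12
Compute 2^(-1.12) = 0.460094
T_allowed = 8 / 0.460094 = 17.387751 hours
Dose = (T / T_allowed) * 100
Dose = (7.2 / 17.387751) * 100 = 41.41

41.41 %


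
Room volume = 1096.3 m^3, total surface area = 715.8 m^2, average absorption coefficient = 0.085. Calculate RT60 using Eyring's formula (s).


Given values:
  V = 1096.3 m^3, S = 715.8 m^2, alpha = 0.085
Formula: RT60 = 0.161 * V / (-S * ln(1 - alpha))
Compute ln(1 - 0.085) = ln(0.915) = -0.088831
Denominator: -715.8 * -0.088831 = 63.5852
Numerator: 0.161 * 1096.3 = 176.5043
RT60 = 176.5043 / 63.5852 = 2.776

2.776 s


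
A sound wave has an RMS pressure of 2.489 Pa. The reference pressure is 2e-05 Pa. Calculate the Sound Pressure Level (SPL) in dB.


Given values:
  p = 2.489 Pa
  p_ref = 2e-05 Pa
Formula: SPL = 20 * log10(p / p_ref)
Compute ratio: p / p_ref = 2.489 / 2e-05 = 124450
Compute log10: log10(124450) = 5.094995
Multiply: SPL = 20 * 5.094995 = 101.9

101.9 dB


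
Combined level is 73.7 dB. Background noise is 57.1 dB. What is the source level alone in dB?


Given values:
  L_total = 73.7 dB, L_bg = 57.1 dB
Formula: L_source = 10 * log10(10^(L_total/10) - 10^(L_bg/10))
Convert to linear:
  10^(73.7/10) = 23442288.1532
  10^(57.1/10) = 512861.384
Difference: 23442288.1532 - 512861.384 = 22929426.7692
L_source = 10 * log10(22929426.7692) = 73.6

73.6 dB


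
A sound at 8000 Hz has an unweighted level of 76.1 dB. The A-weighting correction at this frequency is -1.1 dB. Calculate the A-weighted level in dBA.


Given values:
  SPL = 76.1 dB
  A-weighting at 8000 Hz = -1.1 dB
Formula: L_A = SPL + A_weight
L_A = 76.1 + (-1.1)
L_A = 75.0

75.0 dBA


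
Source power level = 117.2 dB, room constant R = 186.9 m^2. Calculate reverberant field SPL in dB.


Given values:
  Lw = 117.2 dB, R = 186.9 m^2
Formula: SPL = Lw + 10 * log10(4 / R)
Compute 4 / R = 4 / 186.9 = 0.021402
Compute 10 * log10(0.021402) = -16.6955
SPL = 117.2 + (-16.6955) = 100.5

100.5 dB


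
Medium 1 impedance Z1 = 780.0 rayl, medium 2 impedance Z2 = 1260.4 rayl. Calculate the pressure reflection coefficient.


Given values:
  Z1 = 780.0 rayl, Z2 = 1260.4 rayl
Formula: R = (Z2 - Z1) / (Z2 + Z1)
Numerator: Z2 - Z1 = 1260.4 - 780.0 = 480.4
Denominator: Z2 + Z1 = 1260.4 + 780.0 = 2040.4
R = 480.4 / 2040.4 = 0.2354

0.2354


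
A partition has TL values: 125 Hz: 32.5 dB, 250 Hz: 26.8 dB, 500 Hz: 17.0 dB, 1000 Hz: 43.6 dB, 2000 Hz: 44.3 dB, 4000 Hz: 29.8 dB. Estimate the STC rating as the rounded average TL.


Given TL values at each frequency:
  125 Hz: 32.5 dB
  250 Hz: 26.8 dB
  500 Hz: 17.0 dB
  1000 Hz: 43.6 dB
  2000 Hz: 44.3 dB
  4000 Hz: 29.8 dB
Formula: STC ~ round(average of TL values)
Sum = 32.5 + 26.8 + 17.0 + 43.6 + 44.3 + 29.8 = 194.0
Average = 194.0 / 6 = 32.33
Rounded: 32

32


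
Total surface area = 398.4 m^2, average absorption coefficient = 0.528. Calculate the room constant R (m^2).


Given values:
  S = 398.4 m^2, alpha = 0.528
Formula: R = S * alpha / (1 - alpha)
Numerator: 398.4 * 0.528 = 210.3552
Denominator: 1 - 0.528 = 0.472
R = 210.3552 / 0.472 = 445.67

445.67 m^2


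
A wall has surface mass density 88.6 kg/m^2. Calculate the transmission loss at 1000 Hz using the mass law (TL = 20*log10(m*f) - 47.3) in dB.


Given values:
  m = 88.6 kg/m^2, f = 1000 Hz
Formula: TL = 20 * log10(m * f) - 47.3
Compute m * f = 88.6 * 1000 = 88600.0
Compute log10(88600.0) = 4.947434
Compute 20 * 4.947434 = 98.9487
TL = 98.9487 - 47.3 = 51.65

51.65 dB


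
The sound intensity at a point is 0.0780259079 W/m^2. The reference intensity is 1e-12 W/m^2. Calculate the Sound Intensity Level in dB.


Given values:
  I = 0.0780259079 W/m^2
  I_ref = 1e-12 W/m^2
Formula: SIL = 10 * log10(I / I_ref)
Compute ratio: I / I_ref = 78025907900
Compute log10: log10(78025907900) = 10.892239
Multiply: SIL = 10 * 10.892239 = 108.92

108.92 dB


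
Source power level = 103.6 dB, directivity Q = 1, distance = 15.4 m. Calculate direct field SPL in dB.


Given values:
  Lw = 103.6 dB, Q = 1, r = 15.4 m
Formula: SPL = Lw + 10 * log10(Q / (4 * pi * r^2))
Compute 4 * pi * r^2 = 4 * pi * 15.4^2 = 2980.2405
Compute Q / denom = 1 / 2980.2405 = 0.00033554
Compute 10 * log10(0.00033554) = -34.7426
SPL = 103.6 + (-34.7426) = 68.86

68.86 dB


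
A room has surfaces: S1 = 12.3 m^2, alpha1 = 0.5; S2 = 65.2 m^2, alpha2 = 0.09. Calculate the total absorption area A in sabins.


Given surfaces:
  Surface 1: 12.3 * 0.5 = 6.15
  Surface 2: 65.2 * 0.09 = 5.868
Formula: A = sum(Si * alpha_i)
A = 6.15 + 5.868
A = 12.02

12.02 sabins


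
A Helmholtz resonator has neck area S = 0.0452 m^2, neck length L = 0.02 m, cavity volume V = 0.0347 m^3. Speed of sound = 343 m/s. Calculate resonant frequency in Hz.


Given values:
  S = 0.0452 m^2, L = 0.02 m, V = 0.0347 m^3, c = 343 m/s
Formula: f = (c / (2*pi)) * sqrt(S / (V * L))
Compute V * L = 0.0347 * 0.02 = 0.000694
Compute S / (V * L) = 0.0452 / 0.000694 = 65.1297
Compute sqrt(65.1297) = 8.070297
Compute c / (2*pi) = 343 / 6.283185 = 54.590148
f = 54.590148 * 8.070297 = 440.56

440.56 Hz
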